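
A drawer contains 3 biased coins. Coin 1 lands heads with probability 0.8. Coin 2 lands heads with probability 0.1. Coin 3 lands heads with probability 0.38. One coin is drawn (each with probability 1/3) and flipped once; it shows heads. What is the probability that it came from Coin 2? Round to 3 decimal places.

P(heads|C1) = 0.8; P(heads|C2) = 0.1; P(heads|C3) = 0.38.
Prior × likelihood for each source: 0.333333·0.8=0.2667, 0.333333·0.1=0.03333, 0.333333·0.38=0.1267. Summing gives P(heads) = 0.42667.
P(Coin 2 | heads) = 0.03333 / 0.42667 = 0.078.

Posterior probability ≈ 0.078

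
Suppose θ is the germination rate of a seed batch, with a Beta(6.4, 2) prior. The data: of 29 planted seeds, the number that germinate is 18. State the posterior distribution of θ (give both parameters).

Observing 18 successes and 11 failures updates Beta(6.4, 2) by adding the success and failure counts to the two shape parameters: α = 6.4+18 = 24.4, β = 2+11 = 13.

Posterior: Beta(24.4, 13)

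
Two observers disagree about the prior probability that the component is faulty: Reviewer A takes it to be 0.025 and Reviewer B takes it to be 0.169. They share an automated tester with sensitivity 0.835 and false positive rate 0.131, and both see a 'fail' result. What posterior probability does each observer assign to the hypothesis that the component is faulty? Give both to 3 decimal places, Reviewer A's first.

P('+'|H) = 0.835, P('+'|¬H) = 0.131.
Reviewer A: numerator 0.835·0.025 = 0.020875; evidence = 0.020875+0.131·0.975 = 0.14860; posterior = 0.140.
Reviewer B: numerator 0.835·0.169 = 0.14111; evidence = 0.14111+0.131·0.831 = 0.24998; posterior = 0.565.

Reviewer A: 0.140; Reviewer B: 0.565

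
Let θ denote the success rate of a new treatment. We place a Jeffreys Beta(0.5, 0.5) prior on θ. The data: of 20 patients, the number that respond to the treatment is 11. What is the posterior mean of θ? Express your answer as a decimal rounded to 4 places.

Observing 11 successes and 9 failures updates Beta(0.5, 0.5) by adding the success and failure counts to the two shape parameters: α = 0.5+11 = 11.5, β = 0.5+9 = 9.5.
Posterior mean = α/(α+β) = 11.5/21 = 0.5476.

Posterior mean ≈ 0.5476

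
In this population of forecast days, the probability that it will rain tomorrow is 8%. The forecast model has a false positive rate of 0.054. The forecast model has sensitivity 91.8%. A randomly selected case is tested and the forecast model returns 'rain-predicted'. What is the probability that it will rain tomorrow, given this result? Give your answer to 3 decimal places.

Write H for 'it will rain tomorrow'. Prior odds H:¬H = 0.08/0.92 = 0.086957. For the 'rain-predicted' outcome, the likelihood ratio is 0.918/0.054 = 17.000.
Posterior odds = 0.086957 × 17.000 = 1.4783, so P(H|E) = 1.4783/(1+1.4783) = 0.596.

P(H | E) ≈ 0.596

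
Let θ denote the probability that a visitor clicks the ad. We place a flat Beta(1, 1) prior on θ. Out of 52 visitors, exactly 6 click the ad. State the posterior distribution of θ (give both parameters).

The binomial likelihood is conjugate to the Beta prior: with 6 successes and 46 failures, the posterior is Beta(1+6, 1+46) = Beta(7, 47).

Posterior: Beta(7, 47)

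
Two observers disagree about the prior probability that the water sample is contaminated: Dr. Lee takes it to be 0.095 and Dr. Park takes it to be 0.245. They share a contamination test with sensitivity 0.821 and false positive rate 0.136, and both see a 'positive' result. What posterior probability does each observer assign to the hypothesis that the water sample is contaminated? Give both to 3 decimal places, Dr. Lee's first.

P('+'|H) = 0.821, P('+'|¬H) = 0.136.
Dr. Lee: numerator 0.821·0.095 = 0.077995; evidence = 0.077995+0.136·0.905 = 0.20108; posterior = 0.388.
Dr. Park: numerator 0.821·0.245 = 0.20114; evidence = 0.20114+0.136·0.755 = 0.30383; posterior = 0.662.

Dr. Lee: 0.388; Dr. Park: 0.662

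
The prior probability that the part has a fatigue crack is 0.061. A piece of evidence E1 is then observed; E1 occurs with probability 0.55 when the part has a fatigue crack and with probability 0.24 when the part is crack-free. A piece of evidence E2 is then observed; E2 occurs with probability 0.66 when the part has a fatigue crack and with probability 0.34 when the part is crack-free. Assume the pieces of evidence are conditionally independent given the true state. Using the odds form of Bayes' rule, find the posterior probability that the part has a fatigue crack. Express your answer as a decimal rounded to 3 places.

Posterior probability ≈ 0.224

Prior odds = 0.061/(1−0.061) = 0.064963.
Likelihood ratio for E1 = 0.55/0.24 = 2.2917.
Likelihood ratio for E2 = 0.66/0.34 = 1.9412.
Posterior odds = prior odds × LR₁ × LR₂ = 0.28899.
Posterior probability = odds/(1+odds) = 0.28899/1.2890 = 0.224.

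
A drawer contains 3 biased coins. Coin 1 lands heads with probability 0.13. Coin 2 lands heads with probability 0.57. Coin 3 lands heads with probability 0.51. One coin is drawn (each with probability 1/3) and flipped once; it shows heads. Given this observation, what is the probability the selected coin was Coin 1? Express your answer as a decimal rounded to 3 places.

P(heads|C1) = 0.13; P(heads|C2) = 0.57; P(heads|C3) = 0.51.
Prior × likelihood for each source: 0.333333·0.13=0.04333, 0.333333·0.57=0.1900, 0.333333·0.51=0.1700. Summing gives P(heads) = 0.40333.
P(Coin 1 | heads) = 0.04333 / 0.40333 = 0.107.

Posterior probability ≈ 0.107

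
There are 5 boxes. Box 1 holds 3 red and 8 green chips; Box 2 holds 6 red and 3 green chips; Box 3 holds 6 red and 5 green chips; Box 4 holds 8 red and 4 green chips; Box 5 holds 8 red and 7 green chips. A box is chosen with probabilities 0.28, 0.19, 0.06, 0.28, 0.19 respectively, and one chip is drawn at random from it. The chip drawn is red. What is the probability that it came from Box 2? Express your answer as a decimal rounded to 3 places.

Tabulate prior·likelihood by source: [1] prior 0.28, lik 0.2727, product 0.07636; [2] prior 0.19, lik 0.6667, product 0.1267; [3] prior 0.06, lik 0.5455, product 0.03273; [4] prior 0.28, lik 0.6667, product 0.1867; [5] prior 0.19, lik 0.5333, product 0.1013.
Normalizing constant = 0.52376; the posterior for Box 2 is its product over the sum, 0.1267/0.52376 = 0.242.

Posterior probability ≈ 0.242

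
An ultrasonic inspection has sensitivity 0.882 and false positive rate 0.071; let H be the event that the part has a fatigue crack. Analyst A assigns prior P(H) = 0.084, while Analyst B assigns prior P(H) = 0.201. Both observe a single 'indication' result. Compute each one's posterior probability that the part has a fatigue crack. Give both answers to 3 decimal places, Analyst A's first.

Analyst A: 0.533; Analyst B: 0.758

The likelihood ratio for an 'indication' result is 0.882/0.071 = 12.423.
Analyst A: prior odds 0.084/0.916 = 0.091703; posterior odds 1.1392; posterior probability 0.533.
Analyst B: prior odds 0.201/0.799 = 0.25156; posterior odds 3.1251; posterior probability 0.758.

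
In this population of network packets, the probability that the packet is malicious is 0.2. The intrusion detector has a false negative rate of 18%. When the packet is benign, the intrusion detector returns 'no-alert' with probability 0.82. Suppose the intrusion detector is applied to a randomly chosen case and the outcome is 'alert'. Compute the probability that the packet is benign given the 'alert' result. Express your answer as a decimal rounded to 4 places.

P(¬H | E) ≈ 0.4675

Let H be the event that the packet is malicious. P(H) = 0.2, so P(¬H) = 0.8. With E the 'alert' result, P(E|H) = 0.82 and P(E|¬H) = 0.18.
P(E) = 0.82·0.2 + 0.18·0.8 = 0.16400 + 0.14400 = 0.30800.
By Bayes' theorem, P(H|E) = 0.16400 / 0.30800 = 0.5325. Hence P(¬H|E) = 1 − 0.5325 = 0.4675.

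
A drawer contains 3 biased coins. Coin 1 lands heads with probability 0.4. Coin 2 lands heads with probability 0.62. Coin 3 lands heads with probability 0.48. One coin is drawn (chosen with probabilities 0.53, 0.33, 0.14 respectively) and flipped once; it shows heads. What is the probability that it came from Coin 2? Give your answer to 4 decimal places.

P(heads|C1) = 0.4; P(heads|C2) = 0.62; P(heads|C3) = 0.48.
Prior × likelihood for each source: 0.53·0.4=0.2120, 0.33·0.62=0.2046, 0.14·0.48=0.06720. Summing gives P(heads) = 0.48380.
P(Coin 2 | heads) = 0.2046 / 0.48380 = 0.4229.

Posterior probability ≈ 0.4229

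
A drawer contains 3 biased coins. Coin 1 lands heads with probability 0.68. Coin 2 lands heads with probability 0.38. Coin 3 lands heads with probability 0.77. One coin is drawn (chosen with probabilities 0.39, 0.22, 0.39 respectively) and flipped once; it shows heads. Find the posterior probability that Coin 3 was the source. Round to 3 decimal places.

P(heads|C1) = 0.68; P(heads|C2) = 0.38; P(heads|C3) = 0.77.
Prior × likelihood for each source: 0.39·0.68=0.2652, 0.22·0.38=0.08360, 0.39·0.77=0.3003. Summing gives P(heads) = 0.64910.
P(Coin 3 | heads) = 0.3003 / 0.64910 = 0.463.

Posterior probability ≈ 0.463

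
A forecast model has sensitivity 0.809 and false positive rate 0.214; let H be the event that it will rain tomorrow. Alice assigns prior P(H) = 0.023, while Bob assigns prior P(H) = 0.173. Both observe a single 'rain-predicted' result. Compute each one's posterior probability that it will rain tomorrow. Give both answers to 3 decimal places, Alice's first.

P('+'|H) = 0.809, P('+'|¬H) = 0.214.
Alice: numerator 0.809·0.023 = 0.018607; evidence = 0.018607+0.214·0.977 = 0.22768; posterior = 0.082.
Bob: numerator 0.809·0.173 = 0.13996; evidence = 0.13996+0.214·0.827 = 0.31693; posterior = 0.442.

Alice: 0.082; Bob: 0.442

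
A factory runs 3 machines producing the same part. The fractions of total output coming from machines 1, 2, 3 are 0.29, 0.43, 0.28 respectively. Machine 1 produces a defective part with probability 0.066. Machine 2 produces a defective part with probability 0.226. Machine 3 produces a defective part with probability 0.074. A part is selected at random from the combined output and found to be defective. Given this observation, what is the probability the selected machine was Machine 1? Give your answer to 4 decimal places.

P(defective|M1) = 0.066; P(defective|M2) = 0.226; P(defective|M3) = 0.074.
Prior × likelihood for each source: 0.29·0.066=0.01914, 0.43·0.226=0.09718, 0.28·0.074=0.02072. Summing gives P(defective) = 0.13704.
P(Machine 1 | defective) = 0.01914 / 0.13704 = 0.1397.

Posterior probability ≈ 0.1397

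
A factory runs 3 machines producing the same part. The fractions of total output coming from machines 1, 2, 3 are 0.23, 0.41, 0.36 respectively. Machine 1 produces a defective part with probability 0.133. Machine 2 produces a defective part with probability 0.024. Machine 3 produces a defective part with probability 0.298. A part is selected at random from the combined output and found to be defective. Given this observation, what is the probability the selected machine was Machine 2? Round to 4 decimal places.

Posterior probability ≈ 0.0666

P(defective|M1) = 0.133; P(defective|M2) = 0.024; P(defective|M3) = 0.298.
Prior × likelihood for each source: 0.23·0.133=0.03059, 0.41·0.024=0.009840, 0.36·0.298=0.1073. Summing gives P(defective) = 0.14771.
P(Machine 2 | defective) = 0.009840 / 0.14771 = 0.0666.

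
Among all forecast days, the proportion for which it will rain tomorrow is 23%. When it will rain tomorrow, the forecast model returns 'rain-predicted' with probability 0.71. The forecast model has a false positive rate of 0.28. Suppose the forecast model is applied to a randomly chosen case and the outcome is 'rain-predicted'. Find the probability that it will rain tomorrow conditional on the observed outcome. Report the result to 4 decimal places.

P(H | E) ≈ 0.4310

Write H for 'it will rain tomorrow'. Prior odds H:¬H = 0.23/0.77 = 0.29870. For the 'rain-predicted' outcome, the likelihood ratio is 0.71/0.28 = 2.5357.
Posterior odds = 0.29870 × 2.5357 = 0.75742, so P(H|E) = 0.75742/(1+0.75742) = 0.4310.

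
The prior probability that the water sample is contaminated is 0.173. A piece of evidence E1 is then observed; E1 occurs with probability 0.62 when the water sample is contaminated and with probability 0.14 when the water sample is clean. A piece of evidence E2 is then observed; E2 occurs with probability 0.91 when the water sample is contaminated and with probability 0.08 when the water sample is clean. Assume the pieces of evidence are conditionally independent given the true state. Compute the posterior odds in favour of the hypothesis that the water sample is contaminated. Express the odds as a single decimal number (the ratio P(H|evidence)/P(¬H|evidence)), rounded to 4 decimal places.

Prior odds = 0.173/(1−0.173) = 0.20919. In log-odds, ln(0.20919) = -1.5645.
Add log likelihood ratios: ln(4.4286) + ln(11.375) = 3.9195.
Posterior log-odds = 2.3550, so posterior odds = exp(2.3550) = 10.538.

Posterior odds ≈ 10.5379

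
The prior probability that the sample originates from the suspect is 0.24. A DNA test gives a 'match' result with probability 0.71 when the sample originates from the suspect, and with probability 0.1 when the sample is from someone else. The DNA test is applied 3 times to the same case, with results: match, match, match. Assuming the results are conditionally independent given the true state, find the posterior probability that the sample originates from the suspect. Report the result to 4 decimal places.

Posterior P(H) ≈ 0.9912

With H the event that the sample originates from the suspect, the joint likelihood of the observed sequence is P(data|H) = 0.71·0.71·0.71 = 0.35791 and P(data|¬H) = 0.1·0.1·0.1 = 0.0010000.
Bayes: P(H|data) = 0.24·0.35791 / (0.24·0.35791 + 0.76·0.0010000) = 0.085899/0.086659 = 0.9912.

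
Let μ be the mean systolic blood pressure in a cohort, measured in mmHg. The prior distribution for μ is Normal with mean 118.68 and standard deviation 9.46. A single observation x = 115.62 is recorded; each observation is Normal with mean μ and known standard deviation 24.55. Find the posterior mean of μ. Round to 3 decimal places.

Posterior mean ≈ 118.284

Prior precision 1/τ₀² = 1/9.46² = 0.0111742; data precision n/σ² = 1/24.55² = 0.00165919.
Posterior precision = 0.0111742 + 0.00165919 = 0.0128334.
Posterior mean = (0.0111742·118.68 + 0.00165919·115.62) / 0.0128334 = 118.284.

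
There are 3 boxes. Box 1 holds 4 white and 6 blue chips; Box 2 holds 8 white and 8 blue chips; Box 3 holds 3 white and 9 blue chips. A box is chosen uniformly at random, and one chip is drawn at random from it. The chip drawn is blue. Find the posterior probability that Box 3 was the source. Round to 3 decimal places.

Posterior probability ≈ 0.405

P(blue|Box 1) = 0.6; P(blue|Box 2) = 0.5; P(blue|Box 3) = 0.75.
Prior × likelihood for each source: 0.333333·0.6=0.2000, 0.333333·0.5=0.1667, 0.333333·0.75=0.2500. Summing gives P(blue) = 0.61667.
P(Box 3 | blue) = 0.2500 / 0.61667 = 0.405.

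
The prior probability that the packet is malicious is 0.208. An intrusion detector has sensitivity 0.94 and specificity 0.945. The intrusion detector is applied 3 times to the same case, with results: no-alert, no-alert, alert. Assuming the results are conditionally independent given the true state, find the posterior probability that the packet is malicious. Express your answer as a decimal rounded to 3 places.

Posterior P(H) ≈ 0.018

With H the event that the packet is malicious, the joint likelihood of the observed sequence is P(data|H) = 0.06·0.06·0.94 = 0.0033840 and P(data|¬H) = 0.945·0.945·0.055 = 0.049116.
Bayes: P(H|data) = 0.208·0.0033840 / (0.208·0.0033840 + 0.792·0.049116) = 0.00070387/0.039604 = 0.0178.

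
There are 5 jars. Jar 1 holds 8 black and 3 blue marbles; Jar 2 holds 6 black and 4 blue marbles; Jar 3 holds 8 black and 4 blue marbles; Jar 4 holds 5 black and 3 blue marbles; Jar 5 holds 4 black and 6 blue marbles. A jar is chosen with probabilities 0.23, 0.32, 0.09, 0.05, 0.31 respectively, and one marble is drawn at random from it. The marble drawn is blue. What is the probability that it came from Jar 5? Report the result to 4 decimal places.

P(blue|Jar 1) = 0.2727; P(blue|Jar 2) = 0.4; P(blue|Jar 3) = 0.3333; P(blue|Jar 4) = 0.375; P(blue|Jar 5) = 0.6.
Prior × likelihood for each source: 0.23·0.2727=0.06273, 0.32·0.4=0.1280, 0.09·0.3333=0.03000, 0.05·0.375=0.01875, 0.31·0.6=0.1860. Summing gives P(blue) = 0.42548.
P(Jar 5 | blue) = 0.1860 / 0.42548 = 0.4372.

Posterior probability ≈ 0.4372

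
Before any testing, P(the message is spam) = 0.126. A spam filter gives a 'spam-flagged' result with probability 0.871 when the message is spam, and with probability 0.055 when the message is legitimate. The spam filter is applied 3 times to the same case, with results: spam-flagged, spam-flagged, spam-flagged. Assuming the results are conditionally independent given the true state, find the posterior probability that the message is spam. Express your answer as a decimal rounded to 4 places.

Posterior P(H) ≈ 0.9983

With H the event that the message is spam, the joint likelihood of the observed sequence is P(data|H) = 0.871·0.871·0.871 = 0.66078 and P(data|¬H) = 0.055·0.055·0.055 = 0.00016637.
Bayes: P(H|data) = 0.126·0.66078 / (0.126·0.66078 + 0.874·0.00016637) = 0.083258/0.083403 = 0.9983.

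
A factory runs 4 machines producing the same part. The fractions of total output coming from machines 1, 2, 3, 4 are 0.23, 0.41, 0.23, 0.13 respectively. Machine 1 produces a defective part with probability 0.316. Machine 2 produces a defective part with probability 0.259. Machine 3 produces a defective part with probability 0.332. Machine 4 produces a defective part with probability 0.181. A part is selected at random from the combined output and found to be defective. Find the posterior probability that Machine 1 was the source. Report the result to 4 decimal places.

Posterior probability ≈ 0.2607

Tabulate prior·likelihood by source: [1] prior 0.23, lik 0.316, product 0.07268; [2] prior 0.41, lik 0.259, product 0.1062; [3] prior 0.23, lik 0.332, product 0.07636; [4] prior 0.13, lik 0.181, product 0.02353.
Normalizing constant = 0.27876; the posterior for Machine 1 is its product over the sum, 0.07268/0.27876 = 0.2607.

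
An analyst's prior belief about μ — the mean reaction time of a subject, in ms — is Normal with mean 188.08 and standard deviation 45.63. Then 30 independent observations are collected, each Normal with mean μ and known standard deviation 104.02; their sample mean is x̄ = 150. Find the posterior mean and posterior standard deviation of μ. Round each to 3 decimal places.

Posterior mean ≈ 155.622; posterior SD ≈ 17.533

Prior precision 1/τ₀² = 1/45.63² = 0.00048029; data precision n/σ² = 30/104.02² = 0.00277260.
Posterior precision = 0.00048029 + 0.00277260 = 0.00325289, giving posterior SD = 1/√0.00325289 = 17.533.
Posterior mean = (0.00048029·188.08 + 0.00277260·150) / 0.00325289 = 155.622.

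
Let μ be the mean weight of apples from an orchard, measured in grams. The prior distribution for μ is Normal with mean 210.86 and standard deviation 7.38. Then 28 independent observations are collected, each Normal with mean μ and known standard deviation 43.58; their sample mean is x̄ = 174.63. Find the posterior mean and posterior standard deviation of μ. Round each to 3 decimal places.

Prior precision 1/τ₀² = 1/7.38² = 0.0183606; data precision n/σ² = 28/43.58² = 0.0147429.
Posterior precision = 0.0183606 + 0.0147429 = 0.0331035, giving posterior SD = 1/√0.0331035 = 5.496.
Posterior mean = (0.0183606·210.86 + 0.0147429·174.63) / 0.0331035 = 194.725.

Posterior mean ≈ 194.725; posterior SD ≈ 5.496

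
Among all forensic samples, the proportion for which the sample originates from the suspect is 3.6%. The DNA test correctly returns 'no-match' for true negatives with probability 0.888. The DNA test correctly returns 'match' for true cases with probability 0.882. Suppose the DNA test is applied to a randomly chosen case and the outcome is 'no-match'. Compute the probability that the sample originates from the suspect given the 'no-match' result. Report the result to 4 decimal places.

P(H | E) ≈ 0.0049

Let H be the event that the sample originates from the suspect. P(H) = 0.036, so P(¬H) = 0.964. With E the 'no-match' result, P(E|H) = 0.118 and P(E|¬H) = 0.888.
P(E) = 0.118·0.036 + 0.888·0.964 = 0.0042480 + 0.85603 = 0.86028.
By Bayes' theorem, P(H|E) = 0.0042480 / 0.86028 = 0.0049.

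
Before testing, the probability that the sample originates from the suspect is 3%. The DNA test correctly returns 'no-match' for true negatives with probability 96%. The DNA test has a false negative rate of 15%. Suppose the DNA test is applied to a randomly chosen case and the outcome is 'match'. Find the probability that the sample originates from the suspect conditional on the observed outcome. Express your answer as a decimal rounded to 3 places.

Write H for 'the sample originates from the suspect'. Prior odds H:¬H = 0.03/0.97 = 0.030928. For the 'match' outcome, the likelihood ratio is 0.85/0.04 = 21.250.
Posterior odds = 0.030928 × 21.250 = 0.65722, so P(H|E) = 0.65722/(1+0.65722) = 0.397.

P(H | E) ≈ 0.397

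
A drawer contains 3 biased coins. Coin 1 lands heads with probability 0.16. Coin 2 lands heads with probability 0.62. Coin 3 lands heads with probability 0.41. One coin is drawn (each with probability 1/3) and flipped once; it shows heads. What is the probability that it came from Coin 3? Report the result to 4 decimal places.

Posterior probability ≈ 0.3445

Tabulate prior·likelihood by source: [1] prior 0.333333, lik 0.16, product 0.05333; [2] prior 0.333333, lik 0.62, product 0.2067; [3] prior 0.333333, lik 0.41, product 0.1367.
Normalizing constant = 0.39667; the posterior for Coin 3 is its product over the sum, 0.1367/0.39667 = 0.3445.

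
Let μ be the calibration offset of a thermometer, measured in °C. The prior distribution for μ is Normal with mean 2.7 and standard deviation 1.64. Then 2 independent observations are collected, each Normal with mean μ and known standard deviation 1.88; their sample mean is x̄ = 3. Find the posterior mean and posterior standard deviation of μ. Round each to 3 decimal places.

With known σ, the Normal prior is conjugate. Weight on the data is w = (n/σ²)/(n/σ² + 1/τ₀²) = 0.565867/(0.565867+0.371802) = 0.60348.
Posterior mean = w·x̄ + (1−w)·μ₀ = 0.60348·3 + 0.39652·2.7 = 2.881. Posterior variance = 1/(0.565867+0.371802) = 1.06647, so SD = 1.033.

Posterior mean ≈ 2.881; posterior SD ≈ 1.033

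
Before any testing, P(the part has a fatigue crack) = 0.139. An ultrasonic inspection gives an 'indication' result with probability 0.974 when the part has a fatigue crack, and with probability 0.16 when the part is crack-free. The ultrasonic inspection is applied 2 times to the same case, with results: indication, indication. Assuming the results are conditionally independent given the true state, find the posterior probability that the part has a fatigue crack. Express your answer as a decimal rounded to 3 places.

With H the event that the part has a fatigue crack, the joint likelihood of the observed sequence is P(data|H) = 0.974·0.974 = 0.94868 and P(data|¬H) = 0.16·0.16 = 0.025600.
Bayes: P(H|data) = 0.139·0.94868 / (0.139·0.94868 + 0.861·0.025600) = 0.13187/0.15391 = 0.8568.

Posterior P(H) ≈ 0.857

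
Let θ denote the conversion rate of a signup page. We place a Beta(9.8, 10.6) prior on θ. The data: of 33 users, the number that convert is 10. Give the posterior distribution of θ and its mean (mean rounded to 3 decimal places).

Posterior: Beta(19.8, 33.6); mean ≈ 0.371

The binomial likelihood is conjugate to the Beta prior: with 10 successes and 23 failures, the posterior is Beta(9.8+10, 10.6+23) = Beta(19.8, 33.6).
E[θ | data] = 19.8/(19.8+33.6) = 0.371.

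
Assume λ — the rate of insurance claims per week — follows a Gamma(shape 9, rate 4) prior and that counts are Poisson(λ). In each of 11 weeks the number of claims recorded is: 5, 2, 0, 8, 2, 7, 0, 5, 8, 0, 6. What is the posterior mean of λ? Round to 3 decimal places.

Posterior mean ≈ 3.467

Total count ∑xᵢ = 43 over n = 11 weeks.
Gamma is conjugate to the Poisson likelihood: posterior is Gamma(shape = 9+43 = 52, rate = 4+11 = 15).
E[λ | data] = 52/15 = 3.467.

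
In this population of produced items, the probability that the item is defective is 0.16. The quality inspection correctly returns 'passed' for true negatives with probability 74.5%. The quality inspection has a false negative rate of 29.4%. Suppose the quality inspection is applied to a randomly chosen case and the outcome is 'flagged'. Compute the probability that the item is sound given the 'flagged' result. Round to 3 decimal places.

Write H for 'the item is defective'. Prior odds H:¬H = 0.16/0.84 = 0.19048. For the 'flagged' outcome, the likelihood ratio is 0.706/0.255 = 2.7686.
Posterior odds = 0.19048 × 2.7686 = 0.52736, so P(H|E) = 0.52736/(1+0.52736) = 0.345. Then P(¬H|E) = 1 − 0.345 = 0.655.

P(¬H | E) ≈ 0.655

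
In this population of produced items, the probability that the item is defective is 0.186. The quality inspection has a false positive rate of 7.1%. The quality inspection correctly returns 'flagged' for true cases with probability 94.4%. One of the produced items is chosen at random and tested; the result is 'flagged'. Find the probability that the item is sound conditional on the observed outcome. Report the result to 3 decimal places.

Let H be the event that the item is defective. P(H) = 0.186, so P(¬H) = 0.814. With E the 'flagged' result, P(E|H) = 0.944 and P(E|¬H) = 0.071.
P(E) = 0.944·0.186 + 0.071·0.814 = 0.17558 + 0.057794 = 0.23338.
By Bayes' theorem, P(H|E) = 0.17558 / 0.23338 = 0.752. Hence P(¬H|E) = 1 − 0.752 = 0.248.

P(¬H | E) ≈ 0.248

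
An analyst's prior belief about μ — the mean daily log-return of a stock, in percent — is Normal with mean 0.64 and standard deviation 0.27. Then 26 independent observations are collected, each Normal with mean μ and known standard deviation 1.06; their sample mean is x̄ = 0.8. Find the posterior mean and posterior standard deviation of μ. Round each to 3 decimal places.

With known σ, the Normal prior is conjugate. Weight on the data is w = (n/σ²)/(n/σ² + 1/τ₀²) = 23.1399/(23.1399+13.7174) = 0.62782.
Posterior mean = w·x̄ + (1−w)·μ₀ = 0.62782·0.8 + 0.37218·0.64 = 0.740. Posterior variance = 1/(23.1399+13.7174) = 0.0271316, so SD = 0.165.

Posterior mean ≈ 0.740; posterior SD ≈ 0.165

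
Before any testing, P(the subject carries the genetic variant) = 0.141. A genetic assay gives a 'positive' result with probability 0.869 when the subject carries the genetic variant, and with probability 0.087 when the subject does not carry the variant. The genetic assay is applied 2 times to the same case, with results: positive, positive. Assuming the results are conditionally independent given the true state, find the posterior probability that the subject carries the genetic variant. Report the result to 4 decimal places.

Posterior P(H) ≈ 0.9425

With H the event that the subject carries the genetic variant, the joint likelihood of the observed sequence is P(data|H) = 0.869·0.869 = 0.75516 and P(data|¬H) = 0.087·0.087 = 0.0075690.
Bayes: P(H|data) = 0.141·0.75516 / (0.141·0.75516 + 0.859·0.0075690) = 0.10648/0.11298 = 0.9425.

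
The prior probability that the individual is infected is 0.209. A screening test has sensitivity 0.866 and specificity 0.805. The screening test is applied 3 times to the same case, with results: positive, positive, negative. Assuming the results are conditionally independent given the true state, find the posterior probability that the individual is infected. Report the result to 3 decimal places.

With H the event that the individual is infected, the joint likelihood of the observed sequence is P(data|H) = 0.866·0.866·0.134 = 0.10049 and P(data|¬H) = 0.195·0.195·0.805 = 0.030610.
Bayes: P(H|data) = 0.209·0.10049 / (0.209·0.10049 + 0.791·0.030610) = 0.021003/0.045216 = 0.4645.

Posterior P(H) ≈ 0.465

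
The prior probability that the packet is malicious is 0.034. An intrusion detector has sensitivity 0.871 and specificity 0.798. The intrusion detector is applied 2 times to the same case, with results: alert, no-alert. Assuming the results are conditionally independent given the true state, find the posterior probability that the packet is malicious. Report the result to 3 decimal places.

Posterior P(H) ≈ 0.024

Let H be the event that the packet is malicious; start with P(H) = 0.034. P('alert'|H) = 0.871, P('alert'|¬H) = 0.202.
Update on result 1 ('alert'): P(H) ← 0.871·0.0340 / (0.871·0.0340 + 0.202·0.9660) = 0.029614/0.22475 = 0.1318.
Update on result 2 ('no-alert'): P(H) ← 0.129·0.1318 / (0.129·0.1318 + 0.798·0.8682) = 0.016998/0.70985 = 0.0239.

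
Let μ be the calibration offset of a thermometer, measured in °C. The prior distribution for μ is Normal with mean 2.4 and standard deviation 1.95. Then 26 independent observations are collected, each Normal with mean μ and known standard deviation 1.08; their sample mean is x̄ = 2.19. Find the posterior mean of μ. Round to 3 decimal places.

Posterior mean ≈ 2.192

Prior precision 1/τ₀² = 1/1.95² = 0.262985; data precision n/σ² = 26/1.08² = 22.2908.
Posterior precision = 0.262985 + 22.2908 = 22.5538.
Posterior mean = (0.262985·2.4 + 22.2908·2.19) / 22.5538 = 2.192.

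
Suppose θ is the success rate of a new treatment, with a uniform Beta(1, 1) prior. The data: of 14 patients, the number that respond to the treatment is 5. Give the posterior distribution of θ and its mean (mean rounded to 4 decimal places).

Posterior: Beta(6, 10); mean ≈ 0.3750

The binomial likelihood is conjugate to the Beta prior: with 5 successes and 9 failures, the posterior is Beta(1+5, 1+9) = Beta(6, 10).
Posterior mean = α/(α+β) = 6/16 = 0.3750.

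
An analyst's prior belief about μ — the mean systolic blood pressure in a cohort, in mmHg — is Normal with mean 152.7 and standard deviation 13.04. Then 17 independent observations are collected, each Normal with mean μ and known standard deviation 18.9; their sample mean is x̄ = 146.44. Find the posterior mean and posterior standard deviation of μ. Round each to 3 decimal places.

Posterior mean ≈ 147.128; posterior SD ≈ 4.325

With known σ, the Normal prior is conjugate. Weight on the data is w = (n/σ²)/(n/σ² + 1/τ₀²) = 0.0475911/(0.0475911+0.00588091) = 0.89002.
Posterior mean = w·x̄ + (1−w)·μ₀ = 0.89002·146.44 + 0.10998·152.7 = 147.128. Posterior variance = 1/(0.0475911+0.00588091) = 18.7014, so SD = 4.325.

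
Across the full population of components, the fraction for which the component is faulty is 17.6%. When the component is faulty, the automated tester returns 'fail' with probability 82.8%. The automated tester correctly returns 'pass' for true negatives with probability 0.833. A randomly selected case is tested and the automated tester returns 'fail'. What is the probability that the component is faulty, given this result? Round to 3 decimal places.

Let H be the event that the component is faulty. P(H) = 0.176, so P(¬H) = 0.824. With E the 'fail' result, P(E|H) = 0.828 and P(E|¬H) = 0.167.
P(E) = 0.828·0.176 + 0.167·0.824 = 0.14573 + 0.13761 = 0.28334.
By Bayes' theorem, P(H|E) = 0.14573 / 0.28334 = 0.514.

P(H | E) ≈ 0.514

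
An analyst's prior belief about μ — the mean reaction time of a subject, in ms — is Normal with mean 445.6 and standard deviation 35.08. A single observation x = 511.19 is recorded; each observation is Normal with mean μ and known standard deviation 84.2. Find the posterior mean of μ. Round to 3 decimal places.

With known σ, the Normal prior is conjugate. Weight on the data is w = (n/σ²)/(n/σ² + 1/τ₀²) = 0.00014105/(0.00014105+0.00081261) = 0.14791.
Posterior mean = w·x̄ + (1−w)·μ₀ = 0.14791·511.19 + 0.85209·445.6 = 455.301.

Posterior mean ≈ 455.301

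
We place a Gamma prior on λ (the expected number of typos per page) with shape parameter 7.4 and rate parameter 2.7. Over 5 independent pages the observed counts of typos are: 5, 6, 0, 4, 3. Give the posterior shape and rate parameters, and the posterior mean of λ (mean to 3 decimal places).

Total count ∑xᵢ = 18 over n = 5 pages.
Gamma is conjugate to the Poisson likelihood: posterior is Gamma(shape = 7.4+18 = 25.4, rate = 2.7+5 = 7.7).
E[λ | data] = 25.4/7.7 = 3.299.

Posterior: Gamma(shape=25.4, rate=7.7); mean ≈ 3.299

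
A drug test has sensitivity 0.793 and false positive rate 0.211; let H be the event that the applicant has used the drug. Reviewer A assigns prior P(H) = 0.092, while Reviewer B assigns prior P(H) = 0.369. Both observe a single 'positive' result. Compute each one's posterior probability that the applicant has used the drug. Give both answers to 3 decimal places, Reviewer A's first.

P('+'|H) = 0.793, P('+'|¬H) = 0.211.
Reviewer A: numerator 0.793·0.092 = 0.072956; evidence = 0.072956+0.211·0.908 = 0.26454; posterior = 0.276.
Reviewer B: numerator 0.793·0.369 = 0.29262; evidence = 0.29262+0.211·0.631 = 0.42576; posterior = 0.687.

Reviewer A: 0.276; Reviewer B: 0.687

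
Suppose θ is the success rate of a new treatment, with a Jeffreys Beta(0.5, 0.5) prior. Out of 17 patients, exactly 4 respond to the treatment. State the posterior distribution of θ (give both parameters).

Posterior: Beta(4.5, 13.5)

Observing 4 successes and 13 failures updates Beta(0.5, 0.5) by adding the success and failure counts to the two shape parameters: α = 0.5+4 = 4.5, β = 0.5+13 = 13.5.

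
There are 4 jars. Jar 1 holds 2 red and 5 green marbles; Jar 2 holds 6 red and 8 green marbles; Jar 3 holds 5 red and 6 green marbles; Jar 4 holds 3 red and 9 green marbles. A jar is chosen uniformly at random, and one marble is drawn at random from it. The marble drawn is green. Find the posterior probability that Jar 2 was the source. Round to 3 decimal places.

P(green|Jar 1) = 0.7143; P(green|Jar 2) = 0.5714; P(green|Jar 3) = 0.5455; P(green|Jar 4) = 0.75.
Prior × likelihood for each source: 0.25·0.7143=0.1786, 0.25·0.5714=0.1429, 0.25·0.5455=0.1364, 0.25·0.75=0.1875. Summing gives P(green) = 0.64529.
P(Jar 2 | green) = 0.1429 / 0.64529 = 0.221.

Posterior probability ≈ 0.221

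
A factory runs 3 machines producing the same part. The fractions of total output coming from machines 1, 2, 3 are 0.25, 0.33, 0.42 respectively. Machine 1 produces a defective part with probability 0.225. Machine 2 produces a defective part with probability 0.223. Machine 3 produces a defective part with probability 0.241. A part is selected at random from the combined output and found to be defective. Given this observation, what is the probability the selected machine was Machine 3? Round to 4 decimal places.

Posterior probability ≈ 0.4381

Tabulate prior·likelihood by source: [1] prior 0.25, lik 0.225, product 0.05625; [2] prior 0.33, lik 0.223, product 0.07359; [3] prior 0.42, lik 0.241, product 0.1012.
Normalizing constant = 0.23106; the posterior for Machine 3 is its product over the sum, 0.1012/0.23106 = 0.4381.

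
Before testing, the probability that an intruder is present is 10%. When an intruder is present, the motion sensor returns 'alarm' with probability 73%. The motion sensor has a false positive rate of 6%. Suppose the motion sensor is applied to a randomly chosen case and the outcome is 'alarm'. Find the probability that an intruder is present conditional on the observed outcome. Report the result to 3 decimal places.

P(H | E) ≈ 0.575

Write H for 'an intruder is present'. Prior odds H:¬H = 0.1/0.9 = 0.11111. For the 'alarm' outcome, the likelihood ratio is 0.73/0.06 = 12.167.
Posterior odds = 0.11111 × 12.167 = 1.3519, so P(H|E) = 1.3519/(1+1.3519) = 0.575.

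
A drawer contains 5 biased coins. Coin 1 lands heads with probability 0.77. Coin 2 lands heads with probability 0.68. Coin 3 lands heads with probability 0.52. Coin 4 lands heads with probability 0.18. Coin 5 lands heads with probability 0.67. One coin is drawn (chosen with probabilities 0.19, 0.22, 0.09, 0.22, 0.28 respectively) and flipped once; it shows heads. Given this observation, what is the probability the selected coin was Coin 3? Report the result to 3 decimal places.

P(heads|C1) = 0.77; P(heads|C2) = 0.68; P(heads|C3) = 0.52; P(heads|C4) = 0.18; P(heads|C5) = 0.67.
Prior × likelihood for each source: 0.19·0.77=0.1463, 0.22·0.68=0.1496, 0.09·0.52=0.04680, 0.22·0.18=0.03960, 0.28·0.67=0.1876. Summing gives P(heads) = 0.56990.
P(Coin 3 | heads) = 0.04680 / 0.56990 = 0.082.

Posterior probability ≈ 0.082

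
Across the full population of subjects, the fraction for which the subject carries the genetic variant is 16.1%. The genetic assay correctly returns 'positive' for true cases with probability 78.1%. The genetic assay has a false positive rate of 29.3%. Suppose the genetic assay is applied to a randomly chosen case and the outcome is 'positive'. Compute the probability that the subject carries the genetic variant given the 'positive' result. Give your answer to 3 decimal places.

Write H for 'the subject carries the genetic variant'. Prior odds H:¬H = 0.161/0.839 = 0.19190. For the 'positive' outcome, the likelihood ratio is 0.781/0.293 = 2.6655.
Posterior odds = 0.19190 × 2.6655 = 0.51150, so P(H|E) = 0.51150/(1+0.51150) = 0.338.

P(H | E) ≈ 0.338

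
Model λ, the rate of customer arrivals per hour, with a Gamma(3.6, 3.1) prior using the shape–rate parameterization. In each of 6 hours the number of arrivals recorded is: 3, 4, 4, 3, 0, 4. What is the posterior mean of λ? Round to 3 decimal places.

Posterior mean ≈ 2.374

Total count ∑xᵢ = 18 over n = 6 hours.
Gamma is conjugate to the Poisson likelihood: posterior is Gamma(shape = 3.6+18 = 21.6, rate = 3.1+6 = 9.1).
Posterior mean = shape/rate = 21.6/9.1 = 2.374.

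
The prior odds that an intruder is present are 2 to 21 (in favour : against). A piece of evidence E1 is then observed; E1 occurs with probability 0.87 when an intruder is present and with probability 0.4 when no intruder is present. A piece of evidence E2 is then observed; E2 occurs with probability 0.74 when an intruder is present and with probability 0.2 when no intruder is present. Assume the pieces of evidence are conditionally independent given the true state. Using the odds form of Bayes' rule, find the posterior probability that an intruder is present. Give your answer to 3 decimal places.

Posterior probability ≈ 0.434

Prior odds = 2/21 = 0.095238. In log-odds, ln(0.095238) = -2.3514.
Add log likelihood ratios: ln(2.1750) + ln(3.7000) = 2.0854.
Posterior log-odds = -0.26601, so posterior odds = exp(-0.26601) = 0.76643. Converting, P(H|E) = 0.76643/1.7664 = 0.434.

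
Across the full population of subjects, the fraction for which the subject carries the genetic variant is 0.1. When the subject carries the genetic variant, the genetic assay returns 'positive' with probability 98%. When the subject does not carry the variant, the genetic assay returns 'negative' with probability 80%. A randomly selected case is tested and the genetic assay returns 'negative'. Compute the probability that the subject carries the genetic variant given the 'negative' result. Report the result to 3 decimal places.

Let H be the event that the subject carries the genetic variant. P(H) = 0.1, so P(¬H) = 0.9. With E the 'negative' result, P(E|H) = 0.02 and P(E|¬H) = 0.8.
P(E) = 0.02·0.1 + 0.8·0.9 = 0.0020000 + 0.72000 = 0.72200.
By Bayes' theorem, P(H|E) = 0.0020000 / 0.72200 = 0.003.

P(H | E) ≈ 0.003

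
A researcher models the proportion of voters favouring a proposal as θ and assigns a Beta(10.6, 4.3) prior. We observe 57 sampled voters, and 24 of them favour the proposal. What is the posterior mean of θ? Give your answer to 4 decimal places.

The binomial likelihood is conjugate to the Beta prior: with 24 successes and 33 failures, the posterior is Beta(10.6+24, 4.3+33) = Beta(34.6, 37.3).
Posterior mean = α/(α+β) = 34.6/71.9 = 0.4812.

Posterior mean ≈ 0.4812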